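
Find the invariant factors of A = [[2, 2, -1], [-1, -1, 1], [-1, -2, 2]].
x - 1, (x - 1)^2

The Jordan structure of A has elementary divisors (x - 1)^2, (x - 1). Arranging the block sizes at each eigenvalue in decreasing order and taking row products gives the invariant factors.

Invariant factors (smallest first, each dividing the next): x - 1, (x - 1)^2.

Check: the last factor (x - 1)^2 is the minimal polynomial, and the product (x - 1)^3 is the characteristic polynomial.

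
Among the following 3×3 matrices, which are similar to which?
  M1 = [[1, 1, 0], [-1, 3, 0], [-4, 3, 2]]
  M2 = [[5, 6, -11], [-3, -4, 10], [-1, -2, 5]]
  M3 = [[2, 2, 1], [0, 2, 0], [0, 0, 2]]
2 classes: {M1, M2}, {M3}

Characteristic polynomials: χ_{M1} = (x - 2)^3, χ_{M2} = (x - 2)^3, χ_{M3} = (x - 2)^3.

{M1, M2}: invariant factors (x - 2)^3.

{M3}: invariant factors x - 2, (x - 2)^2.

Matrices are similar if and only if their invariant-factor lists agree; the partition into similarity classes is {M1, M2}, {M3}.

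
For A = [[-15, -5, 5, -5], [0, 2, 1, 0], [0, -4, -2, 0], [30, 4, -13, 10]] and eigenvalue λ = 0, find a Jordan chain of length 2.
v_1 = [[1, -1, 1, -1]]^T, v_2 = [[0, -1, 2, 3]]^T

We seek v_1 ∈ ker(A^2) \ ker(A), then set v_{i+1} = A v_i.

One such chain is v_1 = [[1, -1, 1, -1]]^T, v_2 = [[0, -1, 2, 3]]^T. Check: A v_2 = [[0, 0, 0, 0]]^T = 0.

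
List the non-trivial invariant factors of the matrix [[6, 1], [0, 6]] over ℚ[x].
The Jordan structure of A has elementary divisors (x - 6)^2. Arranging the block sizes at each eigenvalue in decreasing order and taking row products gives the invariant factors.

Invariant factors (smallest first, each dividing the next): (x - 6)^2.

Check: the last factor (x - 6)^2 is the minimal polynomial, and the product (x - 6)^2 is the characteristic polynomial.

(x - 6)^2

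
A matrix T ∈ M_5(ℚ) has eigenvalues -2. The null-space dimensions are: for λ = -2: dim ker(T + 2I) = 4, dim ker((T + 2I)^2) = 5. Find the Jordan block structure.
λ = -2: successive nullity increments [4, 1] count blocks of size ≥ k; block sizes are [2, 1, 1, 1].

Jordan blocks: (-2, 2), (-2, 1), (-2, 1), (-2, 1)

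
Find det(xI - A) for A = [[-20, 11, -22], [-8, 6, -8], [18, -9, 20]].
xI - A = [[x + 20, -11, 22], [8, x - 6, 8], [-18, 9, x - 20]].

Expanding det(xI - A) along the first row:
det(xI - A) = + (x + 20)·det([[x - 6, 8], [9, x - 20]]) - (-11)·det([[8, 8], [-18, x - 20]]) + (22)·det([[8, x - 6], [-18, 9]]).

Evaluating gives χ_A(x) = x^3 - 6x^2 + 12x - 8 = (x - 2)^3.

χ_A(x) = (x - 2)^3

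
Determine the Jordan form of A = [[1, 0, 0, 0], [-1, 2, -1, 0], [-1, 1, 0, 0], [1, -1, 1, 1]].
J = [[1, 1, 0, 0], [0, 1, 0, 0], [0, 0, 1, 0], [0, 0, 0, 1]]

The characteristic polynomial is det(xI - A) = (x - 1)^4, so the eigenvalues are 1 (algebraic multiplicity 4).

For λ = 1: rank(A - I) = 1, rank((A - I)^2) = 0. The eigenspace has dimension 4 - 1 = 3, so there are 3 Jordan blocks; the rank sequence gives block sizes [2, 1, 1].

Assembling the blocks gives the Jordan form J above.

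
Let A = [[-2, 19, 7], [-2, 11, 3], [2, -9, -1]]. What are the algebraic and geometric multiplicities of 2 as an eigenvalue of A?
algebraic multiplicity 2, geometric multiplicity 1

The characteristic polynomial is (x - 4)(x - 2)^2, so the factor x - 2 appears with exponent 2: the algebraic multiplicity is 2.

rank(A - 2I) = 2, so the eigenspace has dimension 3 - 2 = 1: the geometric multiplicity is 1.

Since 1 < 2, A is not diagonalizable.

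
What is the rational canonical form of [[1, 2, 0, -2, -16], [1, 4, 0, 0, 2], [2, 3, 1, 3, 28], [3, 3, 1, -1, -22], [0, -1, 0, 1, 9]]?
The invariant factors of A (the non-unit diagonal entries of the Smith normal form of xI - A over ℚ[x]) are (x - 4)(x - 1), (x - 4)^2(x - 1), each dividing the next. The characteristic polynomial is their product, (x - 4)^3(x - 1)^2.

The rational canonical form is the block-diagonal matrix of companion matrices C(f_i):
R = [[0, -4, 0, 0, 0], [1, 5, 0, 0, 0], [0, 0, 0, 0, 16], [0, 0, 1, 0, -24], [0, 0, 0, 1, 9]].

R = [[0, -4, 0, 0, 0], [1, 5, 0, 0, 0], [0, 0, 0, 0, 16], [0, 0, 1, 0, -24], [0, 0, 0, 1, 9]]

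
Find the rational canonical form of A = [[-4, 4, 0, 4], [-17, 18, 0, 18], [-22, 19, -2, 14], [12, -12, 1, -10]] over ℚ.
R = [[0, 0, 0, 4], [1, 0, 0, 2], [0, 1, 0, -2], [0, 0, 1, 2]]

The invariant factors of A (the non-unit diagonal entries of the Smith normal form of xI - A over ℚ[x]) are (x - 2)(x^3 + 2x + 2), each dividing the next. The characteristic polynomial is their product, (x - 2)(x^3 + 2x + 2).

The rational canonical form is the block-diagonal matrix of companion matrices C(f_i):
R = [[0, 0, 0, 4], [1, 0, 0, 2], [0, 1, 0, -2], [0, 0, 1, 2]].

Note the characteristic polynomial does not split into linear factors over ℚ, so A has no Jordan form over ℚ; the rational canonical form exists over any field.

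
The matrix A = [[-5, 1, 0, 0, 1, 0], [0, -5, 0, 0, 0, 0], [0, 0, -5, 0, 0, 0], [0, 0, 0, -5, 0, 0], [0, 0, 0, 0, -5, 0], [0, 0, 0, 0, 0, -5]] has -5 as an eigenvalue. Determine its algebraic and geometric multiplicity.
algebraic multiplicity 6, geometric multiplicity 5

The characteristic polynomial is (x + 5)^6, so the factor x + 5 appears with exponent 6: the algebraic multiplicity is 6.

rank(A + 5I) = 1, so the eigenspace has dimension 6 - 1 = 5: the geometric multiplicity is 5.

Since 5 < 6, A is not diagonalizable.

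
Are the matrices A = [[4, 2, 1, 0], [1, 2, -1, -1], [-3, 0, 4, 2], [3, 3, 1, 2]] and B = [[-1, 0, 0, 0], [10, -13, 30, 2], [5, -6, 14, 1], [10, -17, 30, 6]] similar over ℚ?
No.

trace(A) = 12 but trace(B) = 6. The trace is a similarity invariant, so A and B are not similar.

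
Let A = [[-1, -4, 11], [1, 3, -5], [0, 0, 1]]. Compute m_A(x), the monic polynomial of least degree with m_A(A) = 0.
m_A(x) = (x - 1)^3

The characteristic polynomial factors as (x - 1)^3. The minimal polynomial is ∏(x - λ)^{k_λ} where k_λ is the size of the largest Jordan block at λ.

For λ = 1: rank(A - I) = 2, and the largest Jordan block has size 3 (the smallest k with rank((A - I)^k) = rank((A - I)^(k+1))).

So m_A(x) = (x - 1)^3.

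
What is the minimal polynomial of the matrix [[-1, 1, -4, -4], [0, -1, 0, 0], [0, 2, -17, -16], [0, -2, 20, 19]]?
m_A(x) = (x - 3)(x + 1)^2

The characteristic polynomial factors as (x - 3)(x + 1)^3. The minimal polynomial is ∏(x - λ)^{k_λ} where k_λ is the size of the largest Jordan block at λ.

For λ = -1: rank(A + I) = 2, and the largest Jordan block has size 2 (the smallest k with rank((A + I)^k) = rank((A + I)^(k+1))).
For λ = 3: rank(A - 3I) = 3, and the largest Jordan block has size 1 (the smallest k with rank((A - 3I)^k) = rank((A - 3I)^(k+1))).

So m_A(x) = (x - 3)(x + 1)^2.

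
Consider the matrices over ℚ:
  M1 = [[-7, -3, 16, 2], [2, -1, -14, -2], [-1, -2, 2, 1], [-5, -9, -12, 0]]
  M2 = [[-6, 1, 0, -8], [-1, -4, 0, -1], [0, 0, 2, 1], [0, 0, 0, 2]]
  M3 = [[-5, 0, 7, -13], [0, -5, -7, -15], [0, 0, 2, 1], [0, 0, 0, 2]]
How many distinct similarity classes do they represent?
Characteristic polynomials: χ_{M1} = (x - 2)^2(x + 5)^2, χ_{M2} = (x - 2)^2(x + 5)^2, χ_{M3} = (x - 2)^2(x + 5)^2.

{M1, M2}: invariant factors (x - 2)^2(x + 5)^2.

{M3}: invariant factors x + 5, (x - 2)^2(x + 5).

Matrices are similar if and only if their invariant-factor lists agree; the partition into similarity classes is {M1, M2}, {M3}.

2 classes: {M1, M2}, {M3}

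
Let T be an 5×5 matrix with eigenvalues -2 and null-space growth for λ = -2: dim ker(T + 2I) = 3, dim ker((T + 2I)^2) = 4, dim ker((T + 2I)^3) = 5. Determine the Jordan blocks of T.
λ = -2: successive nullity increments [3, 1, 1] count blocks of size ≥ k; block sizes are [3, 1, 1].

Jordan blocks: (-2, 3), (-2, 1), (-2, 1)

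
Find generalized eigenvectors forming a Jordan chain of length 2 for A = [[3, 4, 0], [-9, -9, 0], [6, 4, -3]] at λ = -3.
We seek v_1 ∈ ker((A + 3I)^2) \ ker(A + 3I), then set v_{i+1} = (A + 3I) v_i.

One such chain is v_1 = [[1, -1, -1]]^T, v_2 = [[2, -3, 2]]^T. Check: (A + 3I) v_2 = [[0, 0, 0]]^T = 0.

v_1 = [[1, -1, -1]]^T, v_2 = [[2, -3, 2]]^T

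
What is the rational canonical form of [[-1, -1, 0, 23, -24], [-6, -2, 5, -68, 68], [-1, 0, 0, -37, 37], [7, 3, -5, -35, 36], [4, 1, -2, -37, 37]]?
R = [[0, 0, 0, 0, 80], [1, 0, 0, 0, 104], [0, 1, 0, 0, 61], [0, 0, 1, 0, 13], [0, 0, 0, 1, -1]]

The invariant factors of A (the non-unit diagonal entries of the Smith normal form of xI - A over ℚ[x]) are (x - 5)(x^2 + 3x + 4)^2, each dividing the next. The characteristic polynomial is their product, (x - 5)(x^2 + 3x + 4)^2.

The rational canonical form is the block-diagonal matrix of companion matrices C(f_i):
R = [[0, 0, 0, 0, 80], [1, 0, 0, 0, 104], [0, 1, 0, 0, 61], [0, 0, 1, 0, 13], [0, 0, 0, 1, -1]].

Note the characteristic polynomial does not split into linear factors over ℚ, so A has no Jordan form over ℚ; the rational canonical form exists over any field.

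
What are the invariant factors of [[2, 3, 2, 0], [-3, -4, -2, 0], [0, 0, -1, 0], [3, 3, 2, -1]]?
x + 1, x + 1, (x + 1)^2

The Jordan structure of A has elementary divisors (x + 1)^2, (x + 1), (x + 1). Arranging the block sizes at each eigenvalue in decreasing order and taking row products gives the invariant factors.

Invariant factors (smallest first, each dividing the next): x + 1, x + 1, (x + 1)^2.

Check: the last factor (x + 1)^2 is the minimal polynomial, and the product (x + 1)^4 is the characteristic polynomial.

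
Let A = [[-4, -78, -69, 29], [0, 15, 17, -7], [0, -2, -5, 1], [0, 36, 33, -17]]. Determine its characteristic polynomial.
χ_A(x) = (x - 1)(x + 4)^3

xI - A = [[x + 4, 78, 69, -29], [0, x - 15, -17, 7], [0, 2, x + 5, -1], [0, -36, -33, x + 17]].

Expanding det(xI - A) along the first row:
det(xI - A) = + (x + 4)·det([[x - 15, -17, 7], [2, x + 5, -1], [-36, -33, x + 17]]) - (78)·det([[0, -17, 7], [0, x + 5, -1], [0, -33, x + 17]]) + (69)·det([[0, x - 15, 7], [0, 2, -1], [0, -36, x + 17]]) - (-29)·det([[0, x - 15, -17], [0, 2, x + 5], [0, -36, -33]]).

Evaluating gives χ_A(x) = x^4 + 11x^3 + 36x^2 + 16x - 64 = (x - 1)(x + 4)^3.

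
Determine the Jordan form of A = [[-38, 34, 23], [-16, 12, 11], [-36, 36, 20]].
J = [[-4, 1, 0], [0, -4, 0], [0, 0, 2]]

The characteristic polynomial is det(xI - A) = (x - 2)(x + 4)^2, so the eigenvalues are -4 (algebraic multiplicity 2), 2 (algebraic multiplicity 1).

For λ = -4: rank(A + 4I) = 2, rank((A + 4I)^2) = 1. The eigenspace has dimension 3 - 2 = 1, so there is 1 Jordan block; the rank sequence gives block sizes [2].

For λ = 2: algebraic multiplicity 1 gives one 1×1 block.

Assembling the blocks gives the Jordan form J above.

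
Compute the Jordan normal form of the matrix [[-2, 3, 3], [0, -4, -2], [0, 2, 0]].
J = [[-2, 1, 0], [0, -2, 0], [0, 0, -2]]

The characteristic polynomial is det(xI - A) = (x + 2)^3, so the eigenvalues are -2 (algebraic multiplicity 3).

For λ = -2: rank(A + 2I) = 1, rank((A + 2I)^2) = 0. The eigenspace has dimension 3 - 1 = 2, so there are 2 Jordan blocks; the rank sequence gives block sizes [2, 1].

Assembling the blocks gives the Jordan form J above.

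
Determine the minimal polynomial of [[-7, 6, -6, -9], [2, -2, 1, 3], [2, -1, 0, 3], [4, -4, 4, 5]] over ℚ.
m_A(x) = (x + 1)^2

The characteristic polynomial factors as (x + 1)^4. The minimal polynomial is ∏(x - λ)^{k_λ} where k_λ is the size of the largest Jordan block at λ.

For λ = -1: rank(A + I) = 2, and the largest Jordan block has size 2 (the smallest k with rank((A + I)^k) = rank((A + I)^(k+1))).

So m_A(x) = (x + 1)^2.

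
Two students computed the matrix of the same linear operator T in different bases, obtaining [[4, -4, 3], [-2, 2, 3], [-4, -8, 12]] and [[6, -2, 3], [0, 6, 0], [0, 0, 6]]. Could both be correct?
Yes.

Two matrices over a field are similar if and only if they have the same invariant factors.

Both A and B have characteristic polynomial (x - 6)^3 and minimal polynomial (x - 6)^2. Computing further, both have invariant factors x - 6, (x - 6)^2. Hence A and B are similar.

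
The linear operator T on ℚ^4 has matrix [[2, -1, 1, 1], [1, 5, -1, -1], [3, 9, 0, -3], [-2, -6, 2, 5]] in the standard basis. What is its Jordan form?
The characteristic polynomial is det(xI - A) = (x - 3)^4, so the eigenvalues are 3 (algebraic multiplicity 4).

For λ = 3: rank(A - 3I) = 2, rank((A - 3I)^2) = 1, rank((A - 3I)^3) = 0. The eigenspace has dimension 4 - 2 = 2, so there are 2 Jordan blocks; the rank sequence gives block sizes [3, 1].

Assembling the blocks gives the Jordan form J above.

J = [[3, 1, 0, 0], [0, 3, 1, 0], [0, 0, 3, 0], [0, 0, 0, 3]]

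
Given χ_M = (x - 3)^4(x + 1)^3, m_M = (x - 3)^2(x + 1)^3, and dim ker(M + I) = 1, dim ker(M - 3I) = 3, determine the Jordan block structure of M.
λ = -1: algebraic multiplicity 3 (exponent in χ_M), largest block size 3 (exponent in m_M), 1 block (geometric multiplicity). This forces block sizes [3].
λ = 3: algebraic multiplicity 4 (exponent in χ_M), largest block size 2 (exponent in m_M), 3 blocks (geometric multiplicity). These force block sizes [2, 1, 1].

Jordan blocks: (-1, 3), (3, 2), (3, 1), (3, 1)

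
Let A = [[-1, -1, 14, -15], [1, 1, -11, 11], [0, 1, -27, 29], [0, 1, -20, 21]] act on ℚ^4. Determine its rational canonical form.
The invariant factors of A (the non-unit diagonal entries of the Smith normal form of xI - A over ℚ[x]) are (x + 1)^2(x + 2)^2, each dividing the next. The characteristic polynomial is their product, (x + 1)^2(x + 2)^2.

The rational canonical form is the block-diagonal matrix of companion matrices C(f_i):
R = [[0, 0, 0, -4], [1, 0, 0, -12], [0, 1, 0, -13], [0, 0, 1, -6]].

R = [[0, 0, 0, -4], [1, 0, 0, -12], [0, 1, 0, -13], [0, 0, 1, -6]]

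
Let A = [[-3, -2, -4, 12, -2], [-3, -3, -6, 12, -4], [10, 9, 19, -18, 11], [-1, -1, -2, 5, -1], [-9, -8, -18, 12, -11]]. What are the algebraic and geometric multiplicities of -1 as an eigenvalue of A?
The characteristic polynomial is (x - 5)^2(x + 1)^3, so the factor x + 1 appears with exponent 3: the algebraic multiplicity is 3.

rank(A + I) = 3, so the eigenspace has dimension 5 - 3 = 2: the geometric multiplicity is 2.

Since 2 < 3, A is not diagonalizable.

algebraic multiplicity 3, geometric multiplicity 2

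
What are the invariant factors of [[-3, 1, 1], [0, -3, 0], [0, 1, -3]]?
(x + 3)^3

The Jordan structure of A has elementary divisors (x + 3)^3. Arranging the block sizes at each eigenvalue in decreasing order and taking row products gives the invariant factors.

Invariant factors (smallest first, each dividing the next): (x + 3)^3.

Check: the last factor (x + 3)^3 is the minimal polynomial, and the product (x + 3)^3 is the characteristic polynomial.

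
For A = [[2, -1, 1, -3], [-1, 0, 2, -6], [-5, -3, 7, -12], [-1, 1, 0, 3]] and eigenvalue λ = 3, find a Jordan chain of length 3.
v_1 = [[-1, -2, 3, 2]]^T, v_2 = [[0, 1, -1, -1]]^T, v_3 = [[1, 1, 5, 1]]^T

We seek v_1 ∈ ker((A - 3I)^3) \ ker((A - 3I)^2), then set v_{i+1} = (A - 3I) v_i.

One such chain is v_1 = [[-1, -2, 3, 2]]^T, v_2 = [[0, 1, -1, -1]]^T, v_3 = [[1, 1, 5, 1]]^T. Check: (A - 3I) v_3 = [[0, 0, 0, 0]]^T = 0.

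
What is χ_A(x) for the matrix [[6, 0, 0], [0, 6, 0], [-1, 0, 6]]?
xI - A = [[x - 6, 0, 0], [0, x - 6, 0], [1, 0, x - 6]].

Expanding det(xI - A) along the first row:
det(xI - A) = + (x - 6)·det([[x - 6, 0], [0, x - 6]]) - (0)·det([[0, 0], [1, x - 6]]) + (0)·det([[0, x - 6], [1, 0]]).

Evaluating gives χ_A(x) = x^3 - 18x^2 + 108x - 216 = (x - 6)^3.

χ_A(x) = (x - 6)^3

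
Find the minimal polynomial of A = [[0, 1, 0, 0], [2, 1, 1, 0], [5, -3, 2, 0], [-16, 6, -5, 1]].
m_A(x) = (x - 1)^3

The characteristic polynomial factors as (x - 1)^4. The minimal polynomial is ∏(x - λ)^{k_λ} where k_λ is the size of the largest Jordan block at λ.

For λ = 1: rank(A - I) = 2, and the largest Jordan block has size 3 (the smallest k with rank((A - I)^k) = rank((A - I)^(k+1))).

So m_A(x) = (x - 1)^3.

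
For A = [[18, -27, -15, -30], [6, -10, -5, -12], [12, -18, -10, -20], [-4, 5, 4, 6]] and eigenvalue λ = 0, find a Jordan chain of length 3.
We seek v_1 ∈ ker(A^3) \ ker(A^2), then set v_{i+1} = A v_i.

One such chain is v_1 = [[4, 2, 3, -1]]^T, v_2 = [[3, 1, 2, 0]]^T, v_3 = [[-3, -2, -2, 1]]^T. Check: A v_3 = [[0, 0, 0, 0]]^T = 0.

v_1 = [[4, 2, 3, -1]]^T, v_2 = [[3, 1, 2, 0]]^T, v_3 = [[-3, -2, -2, 1]]^T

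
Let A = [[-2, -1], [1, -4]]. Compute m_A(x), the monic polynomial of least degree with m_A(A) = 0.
The characteristic polynomial factors as (x + 3)^2. The minimal polynomial is ∏(x - λ)^{k_λ} where k_λ is the size of the largest Jordan block at λ.

For λ = -3: rank(A + 3I) = 1, and the largest Jordan block has size 2 (the smallest k with rank((A + 3I)^k) = rank((A + 3I)^(k+1))).

So m_A(x) = (x + 3)^2.

m_A(x) = (x + 3)^2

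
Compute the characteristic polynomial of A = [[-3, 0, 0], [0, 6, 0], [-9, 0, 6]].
χ_A(x) = (x - 6)^2(x + 3)

xI - A = [[x + 3, 0, 0], [0, x - 6, 0], [9, 0, x - 6]].

Expanding det(xI - A) along the first row:
det(xI - A) = + (x + 3)·det([[x - 6, 0], [0, x - 6]]) - (0)·det([[0, 0], [9, x - 6]]) + (0)·det([[0, x - 6], [9, 0]]).

Evaluating gives χ_A(x) = x^3 - 9x^2 + 108 = (x - 6)^2(x + 3).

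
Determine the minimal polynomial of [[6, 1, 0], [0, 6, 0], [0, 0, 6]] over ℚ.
The characteristic polynomial factors as (x - 6)^3. The minimal polynomial is ∏(x - λ)^{k_λ} where k_λ is the size of the largest Jordan block at λ.

For λ = 6: rank(A - 6I) = 1, and the largest Jordan block has size 2 (the smallest k with rank((A - 6I)^k) = rank((A - 6I)^(k+1))).

So m_A(x) = (x - 6)^2.

m_A(x) = (x - 6)^2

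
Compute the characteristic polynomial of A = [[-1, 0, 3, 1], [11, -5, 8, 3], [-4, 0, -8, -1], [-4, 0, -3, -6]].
xI - A = [[x + 1, 0, -3, -1], [-11, x + 5, -8, -3], [4, 0, x + 8, 1], [4, 0, 3, x + 6]].

Expanding det(xI - A) along the first row:
det(xI - A) = + (x + 1)·det([[x + 5, -8, -3], [0, x + 8, 1], [0, 3, x + 6]]) - (0)·det([[-11, -8, -3], [4, x + 8, 1], [4, 3, x + 6]]) + (-3)·det([[-11, x + 5, -3], [4, 0, 1], [4, 0, x + 6]]) - (-1)·det([[-11, x + 5, -8], [4, 0, x + 8], [4, 0, 3]]).

Evaluating gives χ_A(x) = x^4 + 20x^3 + 150x^2 + 500x + 625 = (x + 5)^4.

χ_A(x) = (x + 5)^4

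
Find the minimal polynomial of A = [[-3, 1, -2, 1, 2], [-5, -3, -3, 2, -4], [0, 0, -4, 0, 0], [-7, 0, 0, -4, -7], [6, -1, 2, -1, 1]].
m_A(x) = (x - 3)(x + 4)^3

The characteristic polynomial factors as (x - 3)(x + 4)^4. The minimal polynomial is ∏(x - λ)^{k_λ} where k_λ is the size of the largest Jordan block at λ.

For λ = -4: rank(A + 4I) = 3, and the largest Jordan block has size 3 (the smallest k with rank((A + 4I)^k) = rank((A + 4I)^(k+1))).
For λ = 3: rank(A - 3I) = 4, and the largest Jordan block has size 1 (the smallest k with rank((A - 3I)^k) = rank((A - 3I)^(k+1))).

So m_A(x) = (x - 3)(x + 4)^3.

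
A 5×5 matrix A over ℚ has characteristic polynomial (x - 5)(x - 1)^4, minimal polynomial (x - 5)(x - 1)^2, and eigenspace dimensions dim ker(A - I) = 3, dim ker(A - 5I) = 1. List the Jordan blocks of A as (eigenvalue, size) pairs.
λ = 1: algebraic multiplicity 4 (exponent in χ_A), largest block size 2 (exponent in m_A), 3 blocks (geometric multiplicity). These force block sizes [2, 1, 1].
λ = 5: algebraic multiplicity 1 (exponent in χ_A), largest block size 1 (exponent in m_A), 1 block (geometric multiplicity). This forces block sizes [1].

Jordan blocks: (1, 2), (1, 1), (1, 1), (5, 1)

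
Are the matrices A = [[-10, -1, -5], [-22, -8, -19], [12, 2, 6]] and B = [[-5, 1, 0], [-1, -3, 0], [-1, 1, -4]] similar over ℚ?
Both have characteristic polynomial (x + 4)^3, but the minimal polynomial of A is (x + 4)^3 while the minimal polynomial of B is (x + 4)^2. The minimal polynomial is a similarity invariant, so A and B are not similar.

No.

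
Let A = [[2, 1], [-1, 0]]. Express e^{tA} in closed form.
e^{tA} = [[(t + 1)*e^{t}, t*e^{t}], [-t*e^{t}, (1 - t)*e^{t}]]

A has Jordan form J = [[1, 1], [0, 1]] with A = PJP^{-1}, so e^{tA} = P e^{tJ} P^{-1}.

For a Jordan block J_k(λ), e^{tJ_k(λ)} = e^{λt} · (I + tN + t^2 N^2/2! + ... + t^{k-1} N^{k-1}/(k-1)!) where N is the nilpotent superdiagonal part.

Assembling the blocks and conjugating back gives the entries of e^{tA} as shown above.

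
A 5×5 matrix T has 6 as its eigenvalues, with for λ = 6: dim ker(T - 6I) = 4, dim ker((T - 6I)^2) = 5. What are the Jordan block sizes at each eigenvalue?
Jordan blocks: (6, 2), (6, 1), (6, 1), (6, 1)

λ = 6: successive nullity increments [4, 1] count blocks of size ≥ k; block sizes are [2, 1, 1, 1].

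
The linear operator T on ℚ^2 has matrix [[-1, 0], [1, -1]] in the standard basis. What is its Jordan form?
J = [[-1, 1], [0, -1]]

The characteristic polynomial is det(xI - A) = (x + 1)^2, so the eigenvalues are -1 (algebraic multiplicity 2).

For λ = -1: rank(A + I) = 1, rank((A + I)^2) = 0. The eigenspace has dimension 2 - 1 = 1, so there is 1 Jordan block; the rank sequence gives block sizes [2].

Assembling the blocks gives the Jordan form J above.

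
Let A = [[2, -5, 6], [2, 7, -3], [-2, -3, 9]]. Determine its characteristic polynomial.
xI - A = [[x - 2, 5, -6], [-2, x - 7, 3], [2, 3, x - 9]].

Expanding det(xI - A) along the first row:
det(xI - A) = + (x - 2)·det([[x - 7, 3], [3, x - 9]]) - (5)·det([[-2, 3], [2, x - 9]]) + (-6)·det([[-2, x - 7], [2, 3]]).

Evaluating gives χ_A(x) = x^3 - 18x^2 + 108x - 216 = (x - 6)^3.

χ_A(x) = (x - 6)^3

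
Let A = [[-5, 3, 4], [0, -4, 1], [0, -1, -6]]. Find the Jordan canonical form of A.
J = [[-5, 1, 0], [0, -5, 1], [0, 0, -5]]

The characteristic polynomial is det(xI - A) = (x + 5)^3, so the eigenvalues are -5 (algebraic multiplicity 3).

For λ = -5: rank(A + 5I) = 2, rank((A + 5I)^2) = 1, rank((A + 5I)^3) = 0. The eigenspace has dimension 3 - 2 = 1, so there is 1 Jordan block; the rank sequence gives block sizes [3].

Assembling the blocks gives the Jordan form J above.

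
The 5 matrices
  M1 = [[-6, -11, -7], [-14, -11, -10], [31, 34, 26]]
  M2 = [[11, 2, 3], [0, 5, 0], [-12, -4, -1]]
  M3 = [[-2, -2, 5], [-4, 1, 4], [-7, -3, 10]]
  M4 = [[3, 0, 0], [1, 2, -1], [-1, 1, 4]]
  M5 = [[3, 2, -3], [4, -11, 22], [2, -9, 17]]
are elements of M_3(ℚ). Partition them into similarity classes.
3 classes: {M1, M3, M5}, {M2}, {M4}

Characteristic polynomials: χ_{M1} = (x - 3)^3, χ_{M2} = (x - 5)^3, χ_{M3} = (x - 3)^3, χ_{M4} = (x - 3)^3, χ_{M5} = (x - 3)^3.

{M1, M3, M5}: invariant factors (x - 3)^3.

{M2}: invariant factors x - 5, (x - 5)^2.

{M4}: invariant factors x - 3, (x - 3)^2.

Matrices are similar if and only if their invariant-factor lists agree; the partition into similarity classes is {M1, M3, M5}, {M2}, {M4}.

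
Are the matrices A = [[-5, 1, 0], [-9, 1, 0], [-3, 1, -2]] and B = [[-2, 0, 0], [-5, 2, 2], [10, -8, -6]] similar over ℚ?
Yes.

Two matrices over a field are similar if and only if they have the same invariant factors.

Both A and B have characteristic polynomial (x + 2)^3 and minimal polynomial (x + 2)^2. Computing further, both have invariant factors x + 2, (x + 2)^2. Hence A and B are similar.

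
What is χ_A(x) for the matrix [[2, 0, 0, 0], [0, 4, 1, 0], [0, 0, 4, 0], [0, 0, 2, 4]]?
xI - A = [[x - 2, 0, 0, 0], [0, x - 4, -1, 0], [0, 0, x - 4, 0], [0, 0, -2, x - 4]].

Expanding det(xI - A) along the first row:
det(xI - A) = + (x - 2)·det([[x - 4, -1, 0], [0, x - 4, 0], [0, -2, x - 4]]) - (0)·det([[0, -1, 0], [0, x - 4, 0], [0, -2, x - 4]]) + (0)·det([[0, x - 4, 0], [0, 0, 0], [0, 0, x - 4]]) - (0)·det([[0, x - 4, -1], [0, 0, x - 4], [0, 0, -2]]).

Evaluating gives χ_A(x) = x^4 - 14x^3 + 72x^2 - 160x + 128 = (x - 4)^3(x - 2).

χ_A(x) = (x - 4)^3(x - 2)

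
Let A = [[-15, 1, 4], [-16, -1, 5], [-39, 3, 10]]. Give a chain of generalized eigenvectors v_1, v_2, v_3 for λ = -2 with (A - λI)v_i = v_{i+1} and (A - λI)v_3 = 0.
We seek v_1 ∈ ker((A + 2I)^3) \ ker((A + 2I)^2), then set v_{i+1} = (A + 2I) v_i.

One such chain is v_1 = [[2, -2, 7]]^T, v_2 = [[0, 1, 0]]^T, v_3 = [[1, 1, 3]]^T. Check: (A + 2I) v_3 = [[0, 0, 0]]^T = 0.

v_1 = [[2, -2, 7]]^T, v_2 = [[0, 1, 0]]^T, v_3 = [[1, 1, 3]]^T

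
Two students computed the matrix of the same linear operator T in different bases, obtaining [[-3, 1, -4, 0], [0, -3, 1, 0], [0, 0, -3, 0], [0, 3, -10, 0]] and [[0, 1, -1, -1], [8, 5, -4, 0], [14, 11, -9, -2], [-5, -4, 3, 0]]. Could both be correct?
No.

trace(A) = -9 but trace(B) = -4. The trace is a similarity invariant, so A and B are not similar.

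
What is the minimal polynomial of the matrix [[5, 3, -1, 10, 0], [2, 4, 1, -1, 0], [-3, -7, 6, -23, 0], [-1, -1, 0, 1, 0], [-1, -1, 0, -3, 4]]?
m_A(x) = (x - 4)^2

The characteristic polynomial factors as (x - 4)^5. The minimal polynomial is ∏(x - λ)^{k_λ} where k_λ is the size of the largest Jordan block at λ.

For λ = 4: rank(A - 4I) = 2, and the largest Jordan block has size 2 (the smallest k with rank((A - 4I)^k) = rank((A - 4I)^(k+1))).

So m_A(x) = (x - 4)^2.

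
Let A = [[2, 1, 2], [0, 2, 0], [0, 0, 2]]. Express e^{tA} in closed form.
e^{tA} = [[e^{2*t}, t*e^{2*t}, 2*t*e^{2*t}], [0, e^{2*t}, 0], [0, 0, e^{2*t}]]

A has Jordan form J = [[2, 1, 0], [0, 2, 0], [0, 0, 2]] with A = PJP^{-1}, so e^{tA} = P e^{tJ} P^{-1}.

For a Jordan block J_k(λ), e^{tJ_k(λ)} = e^{λt} · (I + tN + t^2 N^2/2! + ... + t^{k-1} N^{k-1}/(k-1)!) where N is the nilpotent superdiagonal part.

Assembling the blocks and conjugating back gives the entries of e^{tA} as shown above.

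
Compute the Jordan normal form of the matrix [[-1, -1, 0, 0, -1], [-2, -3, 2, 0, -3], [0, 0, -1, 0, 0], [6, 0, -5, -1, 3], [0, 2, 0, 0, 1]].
J = [[-1, 1, 0, 0, 0], [0, -1, 1, 0, 0], [0, 0, -1, 0, 0], [0, 0, 0, -1, 1], [0, 0, 0, 0, -1]]

The characteristic polynomial is det(xI - A) = (x + 1)^5, so the eigenvalues are -1 (algebraic multiplicity 5).

For λ = -1: rank(A + I) = 3, rank((A + I)^2) = 1, rank((A + I)^3) = 0. The eigenspace has dimension 5 - 3 = 2, so there are 2 Jordan blocks; the rank sequence gives block sizes [3, 2].

Assembling the blocks gives the Jordan form J above.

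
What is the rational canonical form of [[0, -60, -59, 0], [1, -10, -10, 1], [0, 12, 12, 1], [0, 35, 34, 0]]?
The invariant factors of A (the non-unit diagonal entries of the Smith normal form of xI - A over ℚ[x]) are (x^2 - x - 5)^2, each dividing the next. The characteristic polynomial is their product, (x^2 - x - 5)^2.

The rational canonical form is the block-diagonal matrix of companion matrices C(f_i):
R = [[0, 0, 0, -25], [1, 0, 0, -10], [0, 1, 0, 9], [0, 0, 1, 2]].

Note the characteristic polynomial does not split into linear factors over ℚ, so A has no Jordan form over ℚ; the rational canonical form exists over any field.

R = [[0, 0, 0, -25], [1, 0, 0, -10], [0, 1, 0, 9], [0, 0, 1, 2]]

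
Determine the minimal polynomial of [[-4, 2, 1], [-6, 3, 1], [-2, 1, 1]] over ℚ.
The characteristic polynomial factors as x^3. The minimal polynomial is ∏(x - λ)^{k_λ} where k_λ is the size of the largest Jordan block at λ.

For λ = 0: rank(A) = 2, and the largest Jordan block has size 3 (the smallest k with rank(A^k) = rank(A^(k+1))).

So m_A(x) = x^3.

m_A(x) = x^3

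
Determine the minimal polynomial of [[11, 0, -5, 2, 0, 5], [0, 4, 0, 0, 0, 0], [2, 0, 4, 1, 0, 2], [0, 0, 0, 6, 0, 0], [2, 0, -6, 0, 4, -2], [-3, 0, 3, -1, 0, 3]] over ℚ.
The characteristic polynomial factors as (x - 6)^4(x - 4)^2. The minimal polynomial is ∏(x - λ)^{k_λ} where k_λ is the size of the largest Jordan block at λ.

For λ = 4: rank(A - 4I) = 4, and the largest Jordan block has size 1 (the smallest k with rank((A - 4I)^k) = rank((A - 4I)^(k+1))).
For λ = 6: rank(A - 6I) = 4, and the largest Jordan block has size 2 (the smallest k with rank((A - 6I)^k) = rank((A - 6I)^(k+1))).

So m_A(x) = (x - 6)^2(x - 4).

m_A(x) = (x - 6)^2(x - 4)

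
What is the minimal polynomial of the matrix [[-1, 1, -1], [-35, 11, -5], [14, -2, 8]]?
The characteristic polynomial factors as (x - 6)^3. The minimal polynomial is ∏(x - λ)^{k_λ} where k_λ is the size of the largest Jordan block at λ.

For λ = 6: rank(A - 6I) = 1, and the largest Jordan block has size 2 (the smallest k with rank((A - 6I)^k) = rank((A - 6I)^(k+1))).

So m_A(x) = (x - 6)^2.

m_A(x) = (x - 6)^2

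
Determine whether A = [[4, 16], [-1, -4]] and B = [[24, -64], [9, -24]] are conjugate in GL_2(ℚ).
Yes.

Two matrices over a field are similar if and only if they have the same invariant factors.

Both A and B have characteristic polynomial x^2 and minimal polynomial x^2. Computing further, both have invariant factors x^2. Hence A and B are similar.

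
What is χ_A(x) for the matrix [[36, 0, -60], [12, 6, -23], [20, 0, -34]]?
xI - A = [[x - 36, 0, 60], [-12, x - 6, 23], [-20, 0, x + 34]].

Expanding det(xI - A) along the first row:
det(xI - A) = + (x - 36)·det([[x - 6, 23], [0, x + 34]]) - (0)·det([[-12, 23], [-20, x + 34]]) + (60)·det([[-12, x - 6], [-20, 0]]).

Evaluating gives χ_A(x) = x^3 - 8x^2 - 12x + 144 = (x - 6)^2(x + 4).

χ_A(x) = (x - 6)^2(x + 4)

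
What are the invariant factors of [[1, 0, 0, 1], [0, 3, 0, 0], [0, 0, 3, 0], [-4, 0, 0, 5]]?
x - 3, x - 3, (x - 3)^2

The Jordan structure of A has elementary divisors (x - 3)^2, (x - 3), (x - 3). Arranging the block sizes at each eigenvalue in decreasing order and taking row products gives the invariant factors.

Invariant factors (smallest first, each dividing the next): x - 3, x - 3, (x - 3)^2.

Check: the last factor (x - 3)^2 is the minimal polynomial, and the product (x - 3)^4 is the characteristic polynomial.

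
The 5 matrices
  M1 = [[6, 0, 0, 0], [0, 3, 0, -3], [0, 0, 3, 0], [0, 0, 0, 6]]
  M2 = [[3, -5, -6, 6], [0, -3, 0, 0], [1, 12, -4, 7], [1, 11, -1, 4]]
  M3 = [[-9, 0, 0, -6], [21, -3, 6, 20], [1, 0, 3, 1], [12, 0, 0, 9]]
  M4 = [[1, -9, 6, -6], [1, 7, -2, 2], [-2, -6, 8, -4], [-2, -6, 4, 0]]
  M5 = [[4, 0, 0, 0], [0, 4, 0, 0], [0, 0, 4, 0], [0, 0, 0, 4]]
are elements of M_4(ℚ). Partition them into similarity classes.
Characteristic polynomials: χ_{M1} = (x - 6)^2(x - 3)^2, χ_{M2} = (x - 3)^2(x + 3)^2, χ_{M3} = (x - 3)^2(x + 3)^2, χ_{M4} = (x - 4)^4, χ_{M5} = (x - 4)^4.

{M1}: invariant factors (x - 6)(x - 3), (x - 6)(x - 3).

{M2, M3}: invariant factors (x - 3)^2(x + 3)^2.

{M4}: invariant factors x - 4, x - 4, (x - 4)^2.

{M5}: invariant factors x - 4, x - 4, x - 4, x - 4.

Matrices are similar if and only if their invariant-factor lists agree; the partition into similarity classes is {M1}, {M2, M3}, {M4}, {M5}.

4 classes: {M1}, {M2, M3}, {M4}, {M5}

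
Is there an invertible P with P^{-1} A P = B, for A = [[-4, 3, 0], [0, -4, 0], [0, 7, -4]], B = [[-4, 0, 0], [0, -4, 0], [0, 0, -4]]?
No.

Both have characteristic polynomial (x + 4)^3, but the minimal polynomial of A is (x + 4)^2 while the minimal polynomial of B is x + 4. The minimal polynomial is a similarity invariant, so A and B are not similar.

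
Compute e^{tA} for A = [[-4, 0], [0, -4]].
e^{tA} = [[e^{-4*t}, 0], [0, e^{-4*t}]]

A has Jordan form J = [[-4, 0], [0, -4]] with A = PJP^{-1}, so e^{tA} = P e^{tJ} P^{-1}.

For a Jordan block J_k(λ), e^{tJ_k(λ)} = e^{λt} · (I + tN + t^2 N^2/2! + ... + t^{k-1} N^{k-1}/(k-1)!) where N is the nilpotent superdiagonal part.

Assembling the blocks and conjugating back gives the entries of e^{tA} as shown above.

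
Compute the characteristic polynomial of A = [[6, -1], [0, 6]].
χ_A(x) = (x - 6)^2

xI - A = [[x - 6, 1], [0, x - 6]].

Expanding det(xI - A) along the first row:
det(xI - A) = + (x - 6)·det([[x - 6]]) - (1)·det([[0]]).

Evaluating gives χ_A(x) = x^2 - 12x + 36 = (x - 6)^2.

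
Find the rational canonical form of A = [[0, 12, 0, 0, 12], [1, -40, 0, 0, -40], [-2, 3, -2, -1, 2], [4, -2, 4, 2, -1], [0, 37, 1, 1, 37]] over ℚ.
R = [[0, 0, 0, 0, 12], [1, 0, 0, 0, -40], [0, 1, 0, 0, 27], [0, 0, 1, 0, 13], [0, 0, 0, 1, -3]]

The invariant factors of A (the non-unit diagonal entries of the Smith normal form of xI - A over ℚ[x]) are (x - 3)(x^2 + 3x - 2)^2, each dividing the next. The characteristic polynomial is their product, (x - 3)(x^2 + 3x - 2)^2.

The rational canonical form is the block-diagonal matrix of companion matrices C(f_i):
R = [[0, 0, 0, 0, 12], [1, 0, 0, 0, -40], [0, 1, 0, 0, 27], [0, 0, 1, 0, 13], [0, 0, 0, 1, -3]].

Note the characteristic polynomial does not split into linear factors over ℚ, so A has no Jordan form over ℚ; the rational canonical form exists over any field.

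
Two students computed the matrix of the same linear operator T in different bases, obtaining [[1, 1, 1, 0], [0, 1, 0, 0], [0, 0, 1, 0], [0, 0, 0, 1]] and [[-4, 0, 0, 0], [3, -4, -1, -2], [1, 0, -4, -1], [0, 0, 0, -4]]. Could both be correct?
No.

trace(A) = 4 but trace(B) = -16. The trace is a similarity invariant, so A and B are not similar.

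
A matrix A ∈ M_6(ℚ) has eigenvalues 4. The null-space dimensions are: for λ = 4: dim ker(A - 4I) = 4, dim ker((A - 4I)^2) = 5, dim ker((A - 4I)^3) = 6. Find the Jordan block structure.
λ = 4: successive nullity increments [4, 1, 1] count blocks of size ≥ k; block sizes are [3, 1, 1, 1].

Jordan blocks: (4, 3), (4, 1), (4, 1), (4, 1)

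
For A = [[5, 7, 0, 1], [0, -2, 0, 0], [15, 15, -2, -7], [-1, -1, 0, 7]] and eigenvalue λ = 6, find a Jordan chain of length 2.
We seek v_1 ∈ ker((A - 6I)^2) \ ker(A - 6I), then set v_{i+1} = (A - 6I) v_i.

One such chain is v_1 = [[0, 0, -1, 1]]^T, v_2 = [[1, 0, 1, 1]]^T. Check: (A - 6I) v_2 = [[0, 0, 0, 0]]^T = 0.

v_1 = [[0, 0, -1, 1]]^T, v_2 = [[1, 0, 1, 1]]^T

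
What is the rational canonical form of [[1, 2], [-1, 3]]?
R = [[0, -5], [1, 4]]

The invariant factors of A (the non-unit diagonal entries of the Smith normal form of xI - A over ℚ[x]) are x^2 - 4x + 5, each dividing the next. The characteristic polynomial is their product, x^2 - 4x + 5.

The rational canonical form is the block-diagonal matrix of companion matrices C(f_i):
R = [[0, -5], [1, 4]].

Note the characteristic polynomial does not split into linear factors over ℚ, so A has no Jordan form over ℚ; the rational canonical form exists over any field.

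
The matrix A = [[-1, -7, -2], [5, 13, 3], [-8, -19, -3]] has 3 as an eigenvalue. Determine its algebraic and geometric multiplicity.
algebraic multiplicity 3, geometric multiplicity 1

The characteristic polynomial is (x - 3)^3, so the factor x - 3 appears with exponent 3: the algebraic multiplicity is 3.

rank(A - 3I) = 2, so the eigenspace has dimension 3 - 2 = 1: the geometric multiplicity is 1.

Since 1 < 3, A is not diagonalizable.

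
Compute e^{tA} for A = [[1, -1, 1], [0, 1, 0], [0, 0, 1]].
A has Jordan form J = [[1, 1, 0], [0, 1, 0], [0, 0, 1]] with A = PJP^{-1}, so e^{tA} = P e^{tJ} P^{-1}.

For a Jordan block J_k(λ), e^{tJ_k(λ)} = e^{λt} · (I + tN + t^2 N^2/2! + ... + t^{k-1} N^{k-1}/(k-1)!) where N is the nilpotent superdiagonal part.

Assembling the blocks and conjugating back gives the entries of e^{tA} as shown above.

e^{tA} = [[e^{t}, -t*e^{t}, t*e^{t}], [0, e^{t}, 0], [0, 0, e^{t}]]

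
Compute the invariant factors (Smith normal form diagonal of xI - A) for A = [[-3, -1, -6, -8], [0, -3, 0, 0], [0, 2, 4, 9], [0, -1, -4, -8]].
(x + 2)^2(x + 3)^2

The Jordan structure of A has elementary divisors (x + 3)^2, (x + 2)^2. Arranging the block sizes at each eigenvalue in decreasing order and taking row products gives the invariant factors.

Invariant factors (smallest first, each dividing the next): (x + 2)^2(x + 3)^2.

Check: the last factor (x + 2)^2(x + 3)^2 is the minimal polynomial, and the product (x + 2)^2(x + 3)^2 is the characteristic polynomial.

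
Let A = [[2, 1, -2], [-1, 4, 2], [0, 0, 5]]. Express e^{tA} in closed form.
A has Jordan form J = [[3, 1, 0], [0, 3, 0], [0, 0, 5]] with A = PJP^{-1}, so e^{tA} = P e^{tJ} P^{-1}.

For a Jordan block J_k(λ), e^{tJ_k(λ)} = e^{λt} · (I + tN + t^2 N^2/2! + ... + t^{k-1} N^{k-1}/(k-1)!) where N is the nilpotent superdiagonal part.

Assembling the blocks and conjugating back gives the entries of e^{tA} as shown above.

e^{tA} = [[(1 - t)*e^{3*t}, t*e^{3*t}, -2*t*e^{3*t}], [-t*e^{3*t}, (t + 1)*e^{3*t}, 2*(-t + e^{2*t} - 1)*e^{3*t}], [0, 0, e^{5*t}]]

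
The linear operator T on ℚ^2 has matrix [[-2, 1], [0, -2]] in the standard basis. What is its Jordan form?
J = [[-2, 1], [0, -2]]

The characteristic polynomial is det(xI - A) = (x + 2)^2, so the eigenvalues are -2 (algebraic multiplicity 2).

For λ = -2: rank(A + 2I) = 1, rank((A + 2I)^2) = 0. The eigenspace has dimension 2 - 1 = 1, so there is 1 Jordan block; the rank sequence gives block sizes [2].

Assembling the blocks gives the Jordan form J above.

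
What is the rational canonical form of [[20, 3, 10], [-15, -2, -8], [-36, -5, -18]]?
R = [[0, 0, 4], [1, 0, -1], [0, 1, 0]]

The invariant factors of A (the non-unit diagonal entries of the Smith normal form of xI - A over ℚ[x]) are x^3 + x - 4, each dividing the next. The characteristic polynomial is their product, x^3 + x - 4.

The rational canonical form is the block-diagonal matrix of companion matrices C(f_i):
R = [[0, 0, 4], [1, 0, -1], [0, 1, 0]].

Note the characteristic polynomial does not split into linear factors over ℚ, so A has no Jordan form over ℚ; the rational canonical form exists over any field.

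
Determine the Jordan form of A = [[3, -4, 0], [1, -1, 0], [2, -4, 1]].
J = [[1, 1, 0], [0, 1, 0], [0, 0, 1]]

The characteristic polynomial is det(xI - A) = (x - 1)^3, so the eigenvalues are 1 (algebraic multiplicity 3).

For λ = 1: rank(A - I) = 1, rank((A - I)^2) = 0. The eigenspace has dimension 3 - 1 = 2, so there are 2 Jordan blocks; the rank sequence gives block sizes [2, 1].

Assembling the blocks gives the Jordan form J above.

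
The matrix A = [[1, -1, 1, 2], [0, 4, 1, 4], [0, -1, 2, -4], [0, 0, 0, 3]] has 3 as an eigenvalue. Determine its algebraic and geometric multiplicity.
algebraic multiplicity 3, geometric multiplicity 2

The characteristic polynomial is (x - 3)^3(x - 1), so the factor x - 3 appears with exponent 3: the algebraic multiplicity is 3.

rank(A - 3I) = 2, so the eigenspace has dimension 4 - 2 = 2: the geometric multiplicity is 2.

Since 2 < 3, A is not diagonalizable.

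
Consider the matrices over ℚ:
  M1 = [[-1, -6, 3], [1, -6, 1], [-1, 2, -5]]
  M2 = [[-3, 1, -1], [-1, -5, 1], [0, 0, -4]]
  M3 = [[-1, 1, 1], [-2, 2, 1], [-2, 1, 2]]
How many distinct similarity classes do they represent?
Characteristic polynomials: χ_{M1} = (x + 4)^3, χ_{M2} = (x + 4)^3, χ_{M3} = (x - 1)^3.

{M1, M2}: invariant factors x + 4, (x + 4)^2.

{M3}: invariant factors x - 1, (x - 1)^2.

Matrices are similar if and only if their invariant-factor lists agree; the partition into similarity classes is {M1, M2}, {M3}.

2 classes: {M1, M2}, {M3}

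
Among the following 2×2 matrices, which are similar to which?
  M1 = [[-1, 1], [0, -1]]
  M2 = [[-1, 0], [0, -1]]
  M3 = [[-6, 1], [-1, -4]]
3 classes: {M1}, {M2}, {M3}

Characteristic polynomials: χ_{M1} = (x + 1)^2, χ_{M2} = (x + 1)^2, χ_{M3} = (x + 5)^2.

{M1}: invariant factors (x + 1)^2.

{M2}: invariant factors x + 1, x + 1.

{M3}: invariant factors (x + 5)^2.

Matrices are similar if and only if their invariant-factor lists agree; the partition into similarity classes is {M1}, {M2}, {M3}.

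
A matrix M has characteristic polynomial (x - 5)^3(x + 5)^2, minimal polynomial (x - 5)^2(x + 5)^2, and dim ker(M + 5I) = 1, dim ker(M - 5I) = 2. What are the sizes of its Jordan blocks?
Jordan blocks: (-5, 2), (5, 2), (5, 1)

λ = -5: algebraic multiplicity 2 (exponent in χ_M), largest block size 2 (exponent in m_M), 1 block (geometric multiplicity). This forces block sizes [2].
λ = 5: algebraic multiplicity 3 (exponent in χ_M), largest block size 2 (exponent in m_M), 2 blocks (geometric multiplicity). These force block sizes [2, 1].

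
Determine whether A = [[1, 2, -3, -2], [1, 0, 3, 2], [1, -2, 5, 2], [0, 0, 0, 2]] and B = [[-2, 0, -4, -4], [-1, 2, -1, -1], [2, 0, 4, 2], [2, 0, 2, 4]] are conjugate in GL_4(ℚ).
Yes.

Two matrices over a field are similar if and only if they have the same invariant factors.

Both A and B have characteristic polynomial (x - 2)^4 and minimal polynomial (x - 2)^2. Computing further, both have invariant factors x - 2, x - 2, (x - 2)^2. Hence A and B are similar.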